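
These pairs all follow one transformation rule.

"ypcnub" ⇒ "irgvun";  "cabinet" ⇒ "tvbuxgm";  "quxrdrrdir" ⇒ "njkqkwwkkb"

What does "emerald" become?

fxkxetw

The pattern: swap each adjacent pair of characters (1↔2, 3↔4, ...), then shift every letter 7 places backward in the alphabet (wrapping around).
On "emerald": the first step gives "merelad", and the second then gives "fxkxetw".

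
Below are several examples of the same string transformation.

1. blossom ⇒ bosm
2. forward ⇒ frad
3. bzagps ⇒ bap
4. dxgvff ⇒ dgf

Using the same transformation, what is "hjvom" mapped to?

hvm

What's happening: keep every other character starting from the first (positions 1st, 3rd, 5th, ...).
Doing the same to "hjvom": "hvm".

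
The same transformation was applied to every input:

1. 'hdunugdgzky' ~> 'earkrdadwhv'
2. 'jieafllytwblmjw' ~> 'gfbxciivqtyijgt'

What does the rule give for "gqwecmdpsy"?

dntbzjampv

What's happening: shift every letter 3 places backward in the alphabet (wrapping around).
"gqwecmdpsy" → "dntbzjampv".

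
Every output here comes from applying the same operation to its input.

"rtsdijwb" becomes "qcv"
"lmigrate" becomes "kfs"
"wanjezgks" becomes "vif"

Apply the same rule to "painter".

omq

In each case the input is transformed by: keep one character in every 3, starting at position 1 (positions 1st, 4th, 7th, ...), then shift every letter 1 place backward in the alphabet (wrapping around).
So "painter" becomes "omq".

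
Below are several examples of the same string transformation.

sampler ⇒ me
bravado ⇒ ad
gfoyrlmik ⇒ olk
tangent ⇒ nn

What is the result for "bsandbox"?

In each case the input is transformed by: keep one character in every 3, starting at position 3 (positions 3rd, 6th, 9th, ...).
"bsandbox" → "ab".

ab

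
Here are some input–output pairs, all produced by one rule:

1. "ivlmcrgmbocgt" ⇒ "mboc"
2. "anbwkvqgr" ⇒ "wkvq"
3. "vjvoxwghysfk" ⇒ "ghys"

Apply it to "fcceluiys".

The rule is to move the last 2 characters to the front (rotate right by 2), then keep only the last 4 characters.
On "fcceluiys": the first step gives "ysfccelui", and the second then gives "elui".

elui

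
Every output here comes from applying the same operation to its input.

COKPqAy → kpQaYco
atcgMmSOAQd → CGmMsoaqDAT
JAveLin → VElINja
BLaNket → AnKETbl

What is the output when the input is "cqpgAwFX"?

PGaWfxCQ

The pattern: move the first 2 characters to the end (rotate left by 2), then flip the case of every letter.
"cqpgAwFX" → "PGaWfxCQ".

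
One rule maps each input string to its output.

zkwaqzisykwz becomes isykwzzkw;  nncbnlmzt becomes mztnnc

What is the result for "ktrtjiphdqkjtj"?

In each case the input is transformed by: move the first 3 characters to the end (rotate left by 3), then delete the first 3 characters.
"ktrtjiphdqkjtj" → "tjiphdqkjtjktr" → "phdqkjtjktr".

phdqkjtjktr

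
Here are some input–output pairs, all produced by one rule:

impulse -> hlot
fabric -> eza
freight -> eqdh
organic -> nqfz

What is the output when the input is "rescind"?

qdrb

The pattern: delete the last 3 characters, then shift every letter 1 place backward in the alphabet (wrapping around).
For "rescind", step one produces "resc"; step two turns that into "qdrb".
(Check on "freight": → "frei" → "eqdh" ✓)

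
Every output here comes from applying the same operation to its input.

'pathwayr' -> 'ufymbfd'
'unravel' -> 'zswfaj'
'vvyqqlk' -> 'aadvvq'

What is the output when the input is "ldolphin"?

The transformation: shift every letter 5 places forward in the alphabet (wrapping around), then delete the last character.
For "ldolphin", step one produces "qitqumns"; step two turns that into "qitqumn".

qitqumn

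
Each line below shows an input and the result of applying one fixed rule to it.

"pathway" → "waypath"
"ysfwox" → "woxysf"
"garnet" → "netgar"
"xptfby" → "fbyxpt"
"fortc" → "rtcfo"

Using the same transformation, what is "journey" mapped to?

The pattern: move the last 3 characters to the front (rotate right by 3).
Applying that to "journey" gives "neyjour".

neyjour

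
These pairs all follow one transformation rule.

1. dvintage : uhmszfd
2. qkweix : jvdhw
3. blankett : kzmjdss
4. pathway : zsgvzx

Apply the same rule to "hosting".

nrshmf

Looking at the pairs, the operation is to shift every letter 1 place backward in the alphabet (wrapping around), then delete the first character.
"hosting" → "gnrshmf" → "nrshmf".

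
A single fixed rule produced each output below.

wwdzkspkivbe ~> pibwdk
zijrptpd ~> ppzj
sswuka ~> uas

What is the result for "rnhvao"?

von

What's happening: swap the front and back halves of the string, then keep every other character starting from the first (positions 1st, 3rd, 5th, ...).
Doing the same to "rnhvao": "von".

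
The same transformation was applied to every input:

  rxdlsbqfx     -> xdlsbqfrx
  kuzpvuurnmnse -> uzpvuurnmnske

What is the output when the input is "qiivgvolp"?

What's happening: swap the first and last characters, then move the first character to the end.
For "qiivgvolp", step one produces "piivgvolq"; step two turns that into "iivgvolqp".

iivgvolqp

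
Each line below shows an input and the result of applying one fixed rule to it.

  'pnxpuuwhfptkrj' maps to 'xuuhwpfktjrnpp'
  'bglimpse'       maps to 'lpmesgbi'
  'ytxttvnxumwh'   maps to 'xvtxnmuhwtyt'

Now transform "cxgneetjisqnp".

The pattern: swap each adjacent pair of characters (1↔2, 3↔4, ...), then move the first 3 characters to the end (rotate left by 3).
On "cxgneetjisqnp": the first step gives "xcngeejtsinqp", and the second then gives "geejtsinqpxcn".

geejtsinqpxcn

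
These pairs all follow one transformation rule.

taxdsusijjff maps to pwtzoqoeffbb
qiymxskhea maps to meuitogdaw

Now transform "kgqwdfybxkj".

gcmszbuxtgf

Looking at the pairs, the operation is to shift every letter 4 places backward in the alphabet (wrapping around).
For "kgqwdfybxkj" the result is "gcmszbuxtgf".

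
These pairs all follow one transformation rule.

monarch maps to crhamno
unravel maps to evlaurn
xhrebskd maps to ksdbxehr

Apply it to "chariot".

Looking at the pairs, the operation is to move the last 2 characters to the front (rotate right by 2), then take characters alternately from the front and the back (1st, last, 2nd, 2nd-last, ...).
"chariot" → "oitrcah".

oitrcah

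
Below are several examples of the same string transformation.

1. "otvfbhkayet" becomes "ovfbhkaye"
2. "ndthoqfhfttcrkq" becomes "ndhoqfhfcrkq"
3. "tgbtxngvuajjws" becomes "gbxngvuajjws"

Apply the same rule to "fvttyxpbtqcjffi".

fvyxpbqcjffi

In each case the input is transformed by: remove every "t".
Applying that to "fvttyxpbtqcjffi" gives "fvyxpbqcjffi".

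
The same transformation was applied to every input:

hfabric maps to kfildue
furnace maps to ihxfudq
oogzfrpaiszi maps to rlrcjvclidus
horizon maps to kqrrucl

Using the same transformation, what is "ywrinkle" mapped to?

bhzounlq

Each output is the input with this applied: shift every letter 3 places forward in the alphabet (wrapping around), then take characters alternately from the front and the back (1st, last, 2nd, 2nd-last, ...).
On "ywrinkle" that produces "bhzounlq".
(Check on "oogzfrpaiszi": → "rrjciusdlvcl" → "rlrcjvclidus" ✓)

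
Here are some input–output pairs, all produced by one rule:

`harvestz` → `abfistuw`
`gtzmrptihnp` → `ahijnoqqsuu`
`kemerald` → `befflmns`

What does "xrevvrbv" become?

cfsswwwy

The transformation: shift every letter 1 place forward in the alphabet (wrapping around), then sort the characters into alphabetical order.
Starting from "xrevvrbv": after the first operation, "ysfwwscw"; after the second, "cfsswwwy".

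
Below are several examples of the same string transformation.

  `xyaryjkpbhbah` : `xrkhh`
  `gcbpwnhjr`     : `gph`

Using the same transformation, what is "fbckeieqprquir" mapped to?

Looking at the pairs, the operation is to keep one character in every 3, starting at position 1 (positions 1st, 4th, 7th, ...).
So "fbckeieqprquir" becomes "fkeri".

fkeri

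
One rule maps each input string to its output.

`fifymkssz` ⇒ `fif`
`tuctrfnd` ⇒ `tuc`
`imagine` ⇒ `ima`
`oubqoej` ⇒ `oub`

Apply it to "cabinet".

The pattern: keep only the first 3 characters.
For "cabinet" the result is "cab".

cab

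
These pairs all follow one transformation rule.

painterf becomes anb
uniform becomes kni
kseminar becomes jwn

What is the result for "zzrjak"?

The rule is to shift every letter 4 places backward in the alphabet (wrapping around), then keep only the last 3 characters.
For "zzrjak", step one produces "vvnfwg"; step two turns that into "fwg".

fwg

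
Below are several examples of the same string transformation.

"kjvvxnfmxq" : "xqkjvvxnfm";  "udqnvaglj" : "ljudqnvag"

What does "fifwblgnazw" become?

Each output is the input with this applied: move the last 2 characters to the front (rotate right by 2).
Applying that to "fifwblgnazw" gives "zwfifwblgna".

zwfifwblgna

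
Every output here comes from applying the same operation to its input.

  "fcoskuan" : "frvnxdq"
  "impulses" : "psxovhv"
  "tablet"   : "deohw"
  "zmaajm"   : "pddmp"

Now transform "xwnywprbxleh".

zqbzsueaohk

Looking at the pairs, the operation is to shift every letter 3 places forward in the alphabet (wrapping around), then delete the first character.
Working it through for "xwnywprbxleh": intermediate "azqbzsueaohk", final "zqbzsueaohk".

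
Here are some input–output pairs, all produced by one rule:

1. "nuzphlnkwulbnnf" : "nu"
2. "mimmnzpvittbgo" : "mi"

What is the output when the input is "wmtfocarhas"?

wm

Looking at the pairs, the operation is to keep only the first 2 characters.
Applying that to "wmtfocarhas" gives "wm".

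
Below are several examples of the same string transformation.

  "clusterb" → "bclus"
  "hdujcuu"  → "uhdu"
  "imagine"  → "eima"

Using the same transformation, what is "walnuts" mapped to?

In each case the input is transformed by: move the last character to the front, then delete the last 3 characters.
For "walnuts", step one produces "swalnut"; step two turns that into "swal".

swal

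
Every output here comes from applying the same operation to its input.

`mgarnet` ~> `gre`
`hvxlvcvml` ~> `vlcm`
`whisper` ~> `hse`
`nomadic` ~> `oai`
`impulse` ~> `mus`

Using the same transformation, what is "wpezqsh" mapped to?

pzs

The transformation: keep every other character starting from the second (positions 2nd, 4th, 6th, ...).
Applying that to "wpezqsh" gives "pzs".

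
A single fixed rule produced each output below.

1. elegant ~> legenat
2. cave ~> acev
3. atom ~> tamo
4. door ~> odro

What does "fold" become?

The transformation: swap each adjacent pair of characters (1↔2, 3↔4, ...).
For "fold" the result is "ofdl".

ofdl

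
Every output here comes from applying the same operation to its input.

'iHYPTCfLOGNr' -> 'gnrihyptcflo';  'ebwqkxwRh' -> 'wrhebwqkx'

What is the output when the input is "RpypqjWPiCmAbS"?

The rule is to move the last 3 characters to the front (rotate right by 3), then convert every letter to lowercase.
On "RpypqjWPiCmAbS" that produces "absrpypqjwpicm".
(Check on "iHYPTCfLOGNr": → "GNriHYPTCfLO" → "gnrihyptcflo" ✓)

absrpypqjwpicm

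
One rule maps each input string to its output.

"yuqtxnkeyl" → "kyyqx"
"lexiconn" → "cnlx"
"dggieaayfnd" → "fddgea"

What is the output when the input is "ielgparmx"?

The pattern: keep every other character starting from the first (positions 1st, 3rd, 5th, ...), then move the last 2 characters to the front (rotate right by 2).
For "ielgparmx" the result is "rxilp".
(Check on "lexiconn": → "lxcn" → "cnlx" ✓)

rxilp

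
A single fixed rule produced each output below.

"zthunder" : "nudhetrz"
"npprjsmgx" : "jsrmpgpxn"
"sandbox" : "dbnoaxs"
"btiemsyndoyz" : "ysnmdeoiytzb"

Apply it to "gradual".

Looking at the pairs, the operation is to take characters alternately from the front and the back (1st, last, 2nd, 2nd-last, ...), then reverse the string.
For "gradual", step one produces "glraaud"; step two turns that into "duaarlg".

duaarlg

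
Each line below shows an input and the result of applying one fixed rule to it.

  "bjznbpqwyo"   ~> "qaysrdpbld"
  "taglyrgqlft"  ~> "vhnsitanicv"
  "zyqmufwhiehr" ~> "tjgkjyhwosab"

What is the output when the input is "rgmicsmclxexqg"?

iszgzneouekoit

Each output is the input with this applied: reverse the string, then shift every letter 2 places forward in the alphabet (wrapping around).
"rgmicsmclxexqg" → "gqxexlcmscimgr" → "iszgzneouekoit".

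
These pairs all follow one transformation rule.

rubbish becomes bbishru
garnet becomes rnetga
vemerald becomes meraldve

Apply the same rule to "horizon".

rizonho

The transformation: move the first 2 characters to the end (rotate left by 2).
"horizon" → "rizonho".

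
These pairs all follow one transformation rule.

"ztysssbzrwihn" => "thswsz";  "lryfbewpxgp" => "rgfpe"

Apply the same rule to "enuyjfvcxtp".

ntycf

The pattern: keep every other character starting from the second (positions 2nd, 4th, 6th, ...), then take characters alternately from the front and the back (1st, last, 2nd, 2nd-last, ...).
Applying both steps to "enuyjfvcxtp": "nyfct", then "ntycf".
(Check on "ztysssbzrwihn": → "tsszwh" → "thswsz" ✓)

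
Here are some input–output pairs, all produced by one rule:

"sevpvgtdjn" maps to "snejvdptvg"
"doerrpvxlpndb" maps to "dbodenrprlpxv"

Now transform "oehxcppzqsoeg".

In each case the input is transformed by: take characters alternately from the front and the back (1st, last, 2nd, 2nd-last, ...).
Doing the same to "oehxcppzqsoeg": "ogeehoxscqpzp".

ogeehoxscqpzp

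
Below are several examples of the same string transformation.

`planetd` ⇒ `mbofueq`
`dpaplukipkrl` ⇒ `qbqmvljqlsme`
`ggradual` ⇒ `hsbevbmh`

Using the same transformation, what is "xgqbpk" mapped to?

hrcqly

What's happening: shift every letter 1 place forward in the alphabet (wrapping around), then move the first character to the end.
For "xgqbpk", step one produces "yhrcql"; step two turns that into "hrcqly".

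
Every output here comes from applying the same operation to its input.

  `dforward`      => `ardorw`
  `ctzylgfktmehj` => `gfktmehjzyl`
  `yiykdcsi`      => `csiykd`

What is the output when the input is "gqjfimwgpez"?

mwgpezjfi

What's happening: delete the first 2 characters, then move the first 3 characters to the end (rotate left by 3).
Applying that to "gqjfimwgpez" gives "mwgpezjfi".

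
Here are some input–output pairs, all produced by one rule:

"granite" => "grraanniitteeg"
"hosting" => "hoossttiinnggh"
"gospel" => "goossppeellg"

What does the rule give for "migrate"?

miiggrraatteem

The rule is to double every character, then move the first character to the end.
Starting from "migrate": after the first operation, "mmiiggrraattee"; after the second, "miiggrraatteem".
(Check on "hosting": → "hhoossttiinngg" → "hoossttiinnggh" ✓)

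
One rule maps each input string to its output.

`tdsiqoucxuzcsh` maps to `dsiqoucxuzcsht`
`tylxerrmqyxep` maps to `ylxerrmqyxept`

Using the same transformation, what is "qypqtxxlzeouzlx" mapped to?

Each output is the input with this applied: move the first character to the end.
So "qypqtxxlzeouzlx" becomes "ypqtxxlzeouzlxq".

ypqtxxlzeouzlxq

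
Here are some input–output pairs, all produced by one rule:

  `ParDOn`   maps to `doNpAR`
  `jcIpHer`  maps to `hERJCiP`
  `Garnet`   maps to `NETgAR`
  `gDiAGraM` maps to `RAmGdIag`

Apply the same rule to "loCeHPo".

hpOLOcE

In each case the input is transformed by: flip the case of every letter, then move the last 3 characters to the front (rotate right by 3).
For "loCeHPo", step one produces "LOcEhpO"; step two turns that into "hpOLOcE".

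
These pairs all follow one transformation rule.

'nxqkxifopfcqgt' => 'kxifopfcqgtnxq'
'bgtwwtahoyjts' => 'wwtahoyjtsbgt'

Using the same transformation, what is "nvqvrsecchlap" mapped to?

Rule — move the first 3 characters to the end (rotate left by 3).
So "nvqvrsecchlap" becomes "vrsecchlapnvq".

vrsecchlapnvq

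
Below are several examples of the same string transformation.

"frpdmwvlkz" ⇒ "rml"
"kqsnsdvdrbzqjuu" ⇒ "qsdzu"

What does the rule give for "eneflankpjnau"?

nlkn

Looking at the pairs, the operation is to keep one character in every 3, starting at position 2 (positions 2nd, 5th, 8th, ...).
For "eneflankpjnau" the result is "nlkn".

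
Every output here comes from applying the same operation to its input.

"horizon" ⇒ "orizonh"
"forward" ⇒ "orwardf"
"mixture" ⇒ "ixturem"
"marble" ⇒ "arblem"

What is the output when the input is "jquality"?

qualityj

Each output is the input with this applied: move the first character to the end.
Doing the same to "jquality": "qualityj".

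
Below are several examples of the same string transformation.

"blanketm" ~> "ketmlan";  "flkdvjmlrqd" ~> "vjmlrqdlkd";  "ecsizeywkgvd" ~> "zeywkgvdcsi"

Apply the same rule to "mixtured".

What's happening: delete the first character, then move the first 3 characters to the end (rotate left by 3).
Starting from "mixtured": after the first operation, "ixtured"; after the second, "uredixt".

uredixt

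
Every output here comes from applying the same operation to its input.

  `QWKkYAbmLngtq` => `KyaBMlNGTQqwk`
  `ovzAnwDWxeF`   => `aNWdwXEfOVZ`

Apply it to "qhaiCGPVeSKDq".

The pattern: move the first 3 characters to the end (rotate left by 3), then flip the case of every letter.
Applying both steps to "qhaiCGPVeSKDq": "iCGPVeSKDqqha", then "IcgpvEskdQQHA".

IcgpvEskdQQHA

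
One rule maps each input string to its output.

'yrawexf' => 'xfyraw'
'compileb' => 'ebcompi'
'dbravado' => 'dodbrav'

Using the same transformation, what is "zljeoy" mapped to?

oyzlj

The pattern: move the last 2 characters to the front (rotate right by 2), then delete the last character.
Applying both steps to "zljeoy": "oyzlje", then "oyzlj".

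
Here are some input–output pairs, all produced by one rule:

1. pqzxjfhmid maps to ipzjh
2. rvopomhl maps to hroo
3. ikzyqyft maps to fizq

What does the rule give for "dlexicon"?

The rule is to move the last 2 characters to the front (rotate right by 2), then keep every other character starting from the first (positions 1st, 3rd, 5th, ...).
On "dlexicon": the first step gives "ondlexic", and the second then gives "odei".

odei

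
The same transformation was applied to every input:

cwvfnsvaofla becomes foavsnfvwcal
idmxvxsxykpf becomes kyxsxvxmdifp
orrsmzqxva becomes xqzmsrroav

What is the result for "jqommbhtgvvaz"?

Looking at the pairs, the operation is to reverse the string, then move the first 2 characters to the end (rotate left by 2).
Starting from "jqommbhtgvvaz": after the first operation, "zavvgthbmmoqj"; after the second, "vvgthbmmoqjza".

vvgthbmmoqjza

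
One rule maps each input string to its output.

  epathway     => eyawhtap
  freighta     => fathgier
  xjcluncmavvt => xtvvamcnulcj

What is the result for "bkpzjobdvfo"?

bofvdbojzpk

What's happening: reverse the string, then move the last character to the front.
Starting from "bkpzjobdvfo": after the first operation, "ofvdbojzpkb"; after the second, "bofvdbojzpk".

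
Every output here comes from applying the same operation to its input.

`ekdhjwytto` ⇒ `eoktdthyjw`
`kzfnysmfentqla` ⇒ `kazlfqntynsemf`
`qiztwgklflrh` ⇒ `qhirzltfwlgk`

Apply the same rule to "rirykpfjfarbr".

rribrryakfpjf

Looking at the pairs, the operation is to take characters alternately from the front and the back (1st, last, 2nd, 2nd-last, ...).
Doing the same to "rirykpfjfarbr": "rribrryakfpjf".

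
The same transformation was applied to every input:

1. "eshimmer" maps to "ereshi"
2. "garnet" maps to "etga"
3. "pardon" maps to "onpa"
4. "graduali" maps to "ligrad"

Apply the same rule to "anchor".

oran

The transformation: move the last 2 characters to the front (rotate right by 2), then delete the last 2 characters.
Doing the same to "anchor": "oran".
(Check on "eshimmer": → "ereshimm" → "ereshi" ✓)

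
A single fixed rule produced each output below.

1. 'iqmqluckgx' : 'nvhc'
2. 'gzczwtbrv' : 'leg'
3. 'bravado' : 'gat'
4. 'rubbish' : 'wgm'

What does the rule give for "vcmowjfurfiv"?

Rule — shift every letter 5 places forward in the alphabet (wrapping around), then keep one character in every 3, starting at position 1 (positions 1st, 4th, 7th, ...).
Applying both steps to "vcmowjfurfiv": "ahrtbokzwkna", then "atkk".

atkk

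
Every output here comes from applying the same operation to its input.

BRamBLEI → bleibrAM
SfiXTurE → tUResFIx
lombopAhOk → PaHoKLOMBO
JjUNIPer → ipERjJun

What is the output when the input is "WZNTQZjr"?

What's happening: swap the front and back halves of the string, then flip the case of every letter.
For "WZNTQZjr", step one produces "QZjrWZNT"; step two turns that into "qzJRwznt".
(Check on "JjUNIPer": → "IPerJjUN" → "ipERjJun" ✓)

qzJRwznt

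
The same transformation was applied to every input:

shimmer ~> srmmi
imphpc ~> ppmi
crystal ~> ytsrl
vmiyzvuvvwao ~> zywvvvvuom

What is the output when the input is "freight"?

trihg

What's happening: sort the characters into reverse alphabetical order, then delete the last 2 characters.
Applying both steps to "freight": "trihgfe", then "trihg".
(Check on "shimmer": → "srmmihe" → "srmmi" ✓)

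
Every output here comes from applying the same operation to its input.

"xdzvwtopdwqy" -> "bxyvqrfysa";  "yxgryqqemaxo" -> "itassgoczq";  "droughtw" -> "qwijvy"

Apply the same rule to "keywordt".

Each output is the input with this applied: delete the first 2 characters, then shift every letter 2 places forward in the alphabet (wrapping around).
On "keywordt": the first step gives "ywordt", and the second then gives "ayqtfv".

ayqtfv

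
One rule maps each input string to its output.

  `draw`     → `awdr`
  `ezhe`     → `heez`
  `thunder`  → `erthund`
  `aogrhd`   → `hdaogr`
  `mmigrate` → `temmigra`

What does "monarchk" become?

In each case the input is transformed by: move the last 2 characters to the front (rotate right by 2).
On "monarchk" that produces "hkmonarc".

hkmonarc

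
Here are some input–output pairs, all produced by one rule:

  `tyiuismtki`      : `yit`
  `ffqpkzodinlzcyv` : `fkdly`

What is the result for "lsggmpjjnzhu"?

smjh

In each case the input is transformed by: keep one character in every 3, starting at position 2 (positions 2nd, 5th, 8th, ...).
So "lsggmpjjnzhu" becomes "smjh".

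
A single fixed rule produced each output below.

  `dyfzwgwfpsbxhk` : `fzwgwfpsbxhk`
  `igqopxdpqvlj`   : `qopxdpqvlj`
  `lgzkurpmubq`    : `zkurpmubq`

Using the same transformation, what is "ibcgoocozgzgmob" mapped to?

Looking at the pairs, the operation is to delete the first 2 characters.
For "ibcgoocozgzgmob" the result is "cgoocozgzgmob".

cgoocozgzgmob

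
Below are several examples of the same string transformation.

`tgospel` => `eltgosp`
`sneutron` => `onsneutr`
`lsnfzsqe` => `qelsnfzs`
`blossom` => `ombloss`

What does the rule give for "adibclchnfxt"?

xtadibclchnf

Each output is the input with this applied: move the last 2 characters to the front (rotate right by 2).
On "adibclchnfxt" that produces "xtadibclchnf".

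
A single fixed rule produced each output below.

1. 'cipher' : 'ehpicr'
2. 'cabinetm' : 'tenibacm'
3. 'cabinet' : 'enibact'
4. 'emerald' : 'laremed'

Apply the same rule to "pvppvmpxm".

xpmvppvpm

The transformation: move the last character to the front, then reverse the string.
On "pvppvmpxm": the first step gives "mpvppvmpx", and the second then gives "xpmvppvpm".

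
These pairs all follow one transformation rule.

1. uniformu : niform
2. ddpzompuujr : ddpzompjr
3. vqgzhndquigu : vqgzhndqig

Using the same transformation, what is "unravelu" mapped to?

nravel

The transformation: remove every "u".
For "unravelu" the result is "nravel".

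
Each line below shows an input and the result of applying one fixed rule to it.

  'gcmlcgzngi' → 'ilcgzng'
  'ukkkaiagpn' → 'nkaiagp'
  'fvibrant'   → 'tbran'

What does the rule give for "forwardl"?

What's happening: delete the first 3 characters, then move the last character to the front.
Working it through for "forwardl": intermediate "wardl", final "lward".

lward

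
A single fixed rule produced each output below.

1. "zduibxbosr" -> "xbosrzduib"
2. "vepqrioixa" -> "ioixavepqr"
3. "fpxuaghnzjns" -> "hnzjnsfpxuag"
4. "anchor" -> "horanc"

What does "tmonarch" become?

archtmon

What's happening: swap the front and back halves of the string.
So "tmonarch" becomes "archtmon".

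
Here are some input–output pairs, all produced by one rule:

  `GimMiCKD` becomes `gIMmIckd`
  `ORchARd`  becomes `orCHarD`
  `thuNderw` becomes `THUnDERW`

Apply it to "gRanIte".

Each output is the input with this applied: flip the case of every letter.
On "gRanIte" that produces "GrANiTE".

GrANiTE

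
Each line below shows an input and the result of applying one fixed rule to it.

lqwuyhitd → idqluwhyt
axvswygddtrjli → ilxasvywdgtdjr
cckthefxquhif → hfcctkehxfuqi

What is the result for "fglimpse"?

esgfilpm

Looking at the pairs, the operation is to swap each adjacent pair of characters (1↔2, 3↔4, ...), then move the last 2 characters to the front (rotate right by 2).
For "fglimpse", step one produces "gfilpmes"; step two turns that into "esgfilpm".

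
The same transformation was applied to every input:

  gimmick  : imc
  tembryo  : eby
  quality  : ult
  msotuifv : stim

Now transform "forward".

owr

What's happening: swap the first and last characters, then keep every other character starting from the second (positions 2nd, 4th, 6th, ...).
Starting from "forward": after the first operation, "dorwarf"; after the second, "owr".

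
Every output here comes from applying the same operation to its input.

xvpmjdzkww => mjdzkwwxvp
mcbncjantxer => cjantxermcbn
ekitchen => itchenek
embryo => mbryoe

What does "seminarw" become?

minarwse

The pattern: swap the front and back halves of the string, then move the last 2 characters to the front (rotate right by 2).
"seminarw" → "narwsemi" → "minarwse".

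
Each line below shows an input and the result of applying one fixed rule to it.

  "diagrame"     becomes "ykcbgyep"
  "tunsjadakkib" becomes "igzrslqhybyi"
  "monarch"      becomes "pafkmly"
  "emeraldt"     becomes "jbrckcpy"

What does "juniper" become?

The rule is to move the last 3 characters to the front (rotate right by 3), then shift every letter 2 places backward in the alphabet (wrapping around).
For "juniper", step one produces "perjuni"; step two turns that into "ncphslg".

ncphslg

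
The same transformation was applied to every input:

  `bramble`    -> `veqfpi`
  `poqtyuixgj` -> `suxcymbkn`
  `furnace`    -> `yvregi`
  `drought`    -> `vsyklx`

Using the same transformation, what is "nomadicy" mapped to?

The pattern: shift every letter 4 places forward in the alphabet (wrapping around), then delete the first character.
Starting from "nomadicy": after the first operation, "rsqehmgc"; after the second, "sqehmgc".
(Check on "furnace": → "jyvregi" → "yvregi" ✓)

sqehmgc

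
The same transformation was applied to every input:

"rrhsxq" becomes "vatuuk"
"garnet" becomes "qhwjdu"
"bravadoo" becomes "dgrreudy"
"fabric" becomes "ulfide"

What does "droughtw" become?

jkwzgurx

The pattern: swap the front and back halves of the string, then shift every letter 3 places forward in the alphabet (wrapping around).
For "droughtw", step one produces "ghtwdrou"; step two turns that into "jkwzgurx".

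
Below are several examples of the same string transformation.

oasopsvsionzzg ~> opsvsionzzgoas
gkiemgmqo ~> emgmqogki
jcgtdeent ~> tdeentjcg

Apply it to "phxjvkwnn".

jvkwnnphx

In each case the input is transformed by: move the first 3 characters to the end (rotate left by 3).
For "phxjvkwnn" the result is "jvkwnnphx".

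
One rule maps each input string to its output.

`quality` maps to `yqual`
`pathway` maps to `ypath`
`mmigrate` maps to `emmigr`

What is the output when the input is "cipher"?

Looking at the pairs, the operation is to move the last character to the front, then delete the last 2 characters.
Starting from "cipher": after the first operation, "rciphe"; after the second, "rcip".

rcip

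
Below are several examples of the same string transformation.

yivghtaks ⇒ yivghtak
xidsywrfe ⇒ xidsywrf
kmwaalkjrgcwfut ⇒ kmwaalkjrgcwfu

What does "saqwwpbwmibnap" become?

saqwwpbwmibna

In each case the input is transformed by: delete the last character.
Applying that to "saqwwpbwmibnap" gives "saqwwpbwmibna".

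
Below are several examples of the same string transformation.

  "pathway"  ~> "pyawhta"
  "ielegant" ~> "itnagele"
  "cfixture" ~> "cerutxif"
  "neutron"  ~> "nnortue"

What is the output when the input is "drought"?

dthguor

The pattern: move the first character to the end, then reverse the string.
Applying that to "drought" gives "dthguor".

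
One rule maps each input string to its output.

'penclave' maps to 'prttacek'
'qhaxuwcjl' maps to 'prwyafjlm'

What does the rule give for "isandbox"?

pqsxcdhm

In each case the input is transformed by: sort the characters into alphabetical order, then shift every letter 11 places backward in the alphabet (wrapping around).
Applying both steps to "isandbox": "abdinosx", then "pqsxcdhm".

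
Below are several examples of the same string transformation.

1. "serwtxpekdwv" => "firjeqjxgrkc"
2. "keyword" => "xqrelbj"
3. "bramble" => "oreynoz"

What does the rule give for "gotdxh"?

tubkgq

The pattern: shift every letter 13 places forward in the alphabet (wrapping around) — i.e. ROT13, then take characters alternately from the front and the back (1st, last, 2nd, 2nd-last, ...).
On "gotdxh" that produces "tubkgq".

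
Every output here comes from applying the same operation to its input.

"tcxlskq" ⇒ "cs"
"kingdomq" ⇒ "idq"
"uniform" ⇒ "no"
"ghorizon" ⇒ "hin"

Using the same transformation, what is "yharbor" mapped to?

hb

Rule — keep one character in every 3, starting at position 2 (positions 2nd, 5th, 8th, ...).
Applying that to "yharbor" gives "hb".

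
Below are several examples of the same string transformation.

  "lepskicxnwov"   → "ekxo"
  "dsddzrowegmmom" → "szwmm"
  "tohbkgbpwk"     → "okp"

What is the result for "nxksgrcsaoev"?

xgse

What's happening: keep one character in every 3, starting at position 2 (positions 2nd, 5th, 8th, ...).
So "nxksgrcsaoev" becomes "xgse".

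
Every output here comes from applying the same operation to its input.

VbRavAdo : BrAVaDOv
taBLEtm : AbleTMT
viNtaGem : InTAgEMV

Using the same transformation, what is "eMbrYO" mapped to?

mBRyoE

The transformation: move the first character to the end, then flip the case of every letter.
So "eMbrYO" becomes "mBRyoE".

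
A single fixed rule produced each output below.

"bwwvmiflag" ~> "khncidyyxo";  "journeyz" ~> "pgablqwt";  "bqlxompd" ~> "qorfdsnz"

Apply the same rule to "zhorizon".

In each case the input is transformed by: shift every letter 2 places forward in the alphabet (wrapping around), then swap the front and back halves of the string.
Applying both steps to "zhorizon": "bjqtkbqp", then "kbqpbjqt".

kbqpbjqt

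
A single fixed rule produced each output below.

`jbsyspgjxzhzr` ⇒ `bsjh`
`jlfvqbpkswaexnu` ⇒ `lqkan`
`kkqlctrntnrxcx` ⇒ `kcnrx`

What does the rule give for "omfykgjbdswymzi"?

Each output is the input with this applied: keep one character in every 3, starting at position 2 (positions 2nd, 5th, 8th, ...).
Applying that to "omfykgjbdswymzi" gives "mkbwz".

mkbwz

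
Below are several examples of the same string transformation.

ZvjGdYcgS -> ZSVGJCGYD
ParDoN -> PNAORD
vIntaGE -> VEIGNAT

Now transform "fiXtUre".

FEIRXUT

The rule is to take characters alternately from the front and the back (1st, last, 2nd, 2nd-last, ...), then convert every letter to uppercase.
On "fiXtUre": the first step gives "feirXUt", and the second then gives "FEIRXUT".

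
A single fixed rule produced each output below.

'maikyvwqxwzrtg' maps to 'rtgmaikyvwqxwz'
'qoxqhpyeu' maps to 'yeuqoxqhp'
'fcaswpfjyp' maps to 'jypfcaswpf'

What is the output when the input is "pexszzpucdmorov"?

rovpexszzpucdmo

Each output is the input with this applied: move the last 3 characters to the front (rotate right by 3).
For "pexszzpucdmorov" the result is "rovpexszzpucdmo".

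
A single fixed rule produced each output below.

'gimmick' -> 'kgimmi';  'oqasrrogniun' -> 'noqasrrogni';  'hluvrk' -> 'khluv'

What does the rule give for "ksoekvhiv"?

vksoekvh

Rule — move the last character to the front, then delete the last character.
"ksoekvhiv" → "vksoekvhi" → "vksoekvh".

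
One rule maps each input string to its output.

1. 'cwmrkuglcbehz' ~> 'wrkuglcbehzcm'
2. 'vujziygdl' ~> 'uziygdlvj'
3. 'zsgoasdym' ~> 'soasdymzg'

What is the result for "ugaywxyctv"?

gywxyctvua

The pattern: move the first 2 characters to the end (rotate left by 2), then swap the first and last characters.
On "ugaywxyctv" that produces "gywxyctvua".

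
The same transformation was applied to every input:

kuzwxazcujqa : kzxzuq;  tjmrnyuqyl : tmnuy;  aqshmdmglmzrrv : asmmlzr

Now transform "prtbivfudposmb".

What's happening: keep every other character starting from the first (positions 1st, 3rd, 5th, ...).
"prtbivfudposmb" → "ptifdom".

ptifdom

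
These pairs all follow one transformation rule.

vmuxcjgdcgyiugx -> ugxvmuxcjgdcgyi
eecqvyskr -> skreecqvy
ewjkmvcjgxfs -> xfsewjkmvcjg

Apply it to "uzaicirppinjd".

njduzaicirppi

The transformation: move the last 3 characters to the front (rotate right by 3).
Applying that to "uzaicirppinjd" gives "njduzaicirppi".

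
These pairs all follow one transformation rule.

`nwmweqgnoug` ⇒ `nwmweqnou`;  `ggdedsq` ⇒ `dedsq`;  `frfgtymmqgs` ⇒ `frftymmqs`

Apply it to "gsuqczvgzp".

suqczvzp

In each case the input is transformed by: remove every "g".
Doing the same to "gsuqczvgzp": "suqczvzp".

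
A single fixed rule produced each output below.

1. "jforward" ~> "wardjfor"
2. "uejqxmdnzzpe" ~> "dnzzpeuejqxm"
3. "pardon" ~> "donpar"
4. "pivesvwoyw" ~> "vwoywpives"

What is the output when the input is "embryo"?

ryoemb

Each output is the input with this applied: swap the front and back halves of the string.
On "embryo" that produces "ryoemb".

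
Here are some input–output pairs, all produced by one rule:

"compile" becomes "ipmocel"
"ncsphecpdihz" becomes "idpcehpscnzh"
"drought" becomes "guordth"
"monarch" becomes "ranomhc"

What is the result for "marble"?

bramel

The pattern: move the last 2 characters to the front (rotate right by 2), then reverse the string.
For "marble", step one produces "lemarb"; step two turns that into "bramel".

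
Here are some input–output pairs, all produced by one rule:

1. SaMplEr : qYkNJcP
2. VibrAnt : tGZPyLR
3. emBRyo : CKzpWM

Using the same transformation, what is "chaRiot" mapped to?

Looking at the pairs, the operation is to shift every letter 2 places backward in the alphabet (wrapping around), then flip the case of every letter.
On "chaRiot": the first step gives "afyPgmr", and the second then gives "AFYpGMR".

AFYpGMR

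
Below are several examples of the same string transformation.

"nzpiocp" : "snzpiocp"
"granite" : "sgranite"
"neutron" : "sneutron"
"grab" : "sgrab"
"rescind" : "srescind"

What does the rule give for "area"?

The rule is to prepend "s".
Doing the same to "area": "sarea".

sarea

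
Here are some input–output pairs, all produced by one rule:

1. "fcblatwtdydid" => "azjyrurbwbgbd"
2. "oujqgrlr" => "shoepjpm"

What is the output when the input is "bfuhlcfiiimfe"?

dsfjadgggkdcz

The pattern: shift every letter 2 places backward in the alphabet (wrapping around), then move the first character to the end.
Working it through for "bfuhlcfiiimfe": intermediate "zdsfjadgggkdc", final "dsfjadgggkdcz".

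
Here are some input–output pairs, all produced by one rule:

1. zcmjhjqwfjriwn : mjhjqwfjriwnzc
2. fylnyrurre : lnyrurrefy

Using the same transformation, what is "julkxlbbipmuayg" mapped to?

What's happening: move the first 2 characters to the end (rotate left by 2).
Applying that to "julkxlbbipmuayg" gives "lkxlbbipmuaygju".

lkxlbbipmuaygju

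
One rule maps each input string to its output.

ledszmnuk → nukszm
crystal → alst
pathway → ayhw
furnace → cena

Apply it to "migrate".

tera

The transformation: delete the first 3 characters, then swap the front and back halves of the string.
Starting from "migrate": after the first operation, "rate"; after the second, "tera".
(Check on "crystal": → "stal" → "alst" ✓)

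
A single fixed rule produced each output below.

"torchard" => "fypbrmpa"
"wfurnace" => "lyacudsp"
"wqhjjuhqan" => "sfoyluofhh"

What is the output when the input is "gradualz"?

What's happening: swap the front and back halves of the string, then shift every letter 2 places backward in the alphabet (wrapping around).
Applying both steps to "gradualz": "ualzgrad", then "syjxepyb".

syjxepyb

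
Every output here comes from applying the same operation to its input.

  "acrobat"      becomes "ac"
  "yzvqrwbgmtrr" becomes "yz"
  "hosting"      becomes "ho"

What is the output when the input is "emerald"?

em

The transformation: keep only the first 2 characters.
On "emerald" that produces "em".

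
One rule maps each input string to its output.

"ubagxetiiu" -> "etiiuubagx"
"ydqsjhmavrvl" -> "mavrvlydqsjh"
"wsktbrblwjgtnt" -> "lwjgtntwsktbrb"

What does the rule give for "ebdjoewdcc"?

ewdccebdjo

The rule is to swap the front and back halves of the string.
Applying that to "ebdjoewdcc" gives "ewdccebdjo".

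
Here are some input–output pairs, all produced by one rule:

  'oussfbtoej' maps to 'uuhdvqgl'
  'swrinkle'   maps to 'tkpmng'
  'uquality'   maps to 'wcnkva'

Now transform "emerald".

Rule — delete the first 2 characters, then shift every letter 2 places forward in the alphabet (wrapping around).
Starting from "emerald": after the first operation, "erald"; after the second, "gtcnf".
(Check on "swrinkle": → "rinkle" → "tkpmng" ✓)

gtcnf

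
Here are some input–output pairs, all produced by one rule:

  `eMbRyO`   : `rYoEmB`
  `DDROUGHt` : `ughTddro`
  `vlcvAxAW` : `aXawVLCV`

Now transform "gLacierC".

IERcGlAC

Rule — swap the front and back halves of the string, then flip the case of every letter.
Starting from "gLacierC": after the first operation, "ierCgLac"; after the second, "IERcGlAC".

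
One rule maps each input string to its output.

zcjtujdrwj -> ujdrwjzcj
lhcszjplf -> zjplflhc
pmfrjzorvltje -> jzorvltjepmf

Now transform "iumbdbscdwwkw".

Each output is the input with this applied: move the first 3 characters to the end (rotate left by 3), then delete the first character.
"iumbdbscdwwkw" → "bdbscdwwkwium" → "dbscdwwkwium".

dbscdwwkwium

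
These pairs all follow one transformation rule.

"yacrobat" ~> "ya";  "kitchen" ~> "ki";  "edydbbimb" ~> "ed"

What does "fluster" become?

The rule is to keep only the first 2 characters.
Applying that to "fluster" gives "fl".

fl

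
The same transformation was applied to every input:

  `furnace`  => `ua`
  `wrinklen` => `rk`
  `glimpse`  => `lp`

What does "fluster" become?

lt

Rule — move the last character to the front, then keep one character in every 3, starting at position 3 (positions 3rd, 6th, 9th, ...).
Applying both steps to "fluster": "rfluste", then "lt".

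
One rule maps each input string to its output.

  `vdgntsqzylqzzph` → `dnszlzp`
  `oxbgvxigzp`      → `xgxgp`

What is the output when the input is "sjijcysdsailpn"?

In each case the input is transformed by: keep every other character starting from the second (positions 2nd, 4th, 6th, ...).
So "sjijcysdsailpn" becomes "jjydaln".

jjydaln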